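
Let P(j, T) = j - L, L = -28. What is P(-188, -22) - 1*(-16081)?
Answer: 15921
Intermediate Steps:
P(j, T) = 28 + j (P(j, T) = j - 1*(-28) = j + 28 = 28 + j)
P(-188, -22) - 1*(-16081) = (28 - 188) - 1*(-16081) = -160 + 16081 = 15921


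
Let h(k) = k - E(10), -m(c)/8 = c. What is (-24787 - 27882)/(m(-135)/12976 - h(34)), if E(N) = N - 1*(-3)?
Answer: 85429118/33927 ≈ 2518.0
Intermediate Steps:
E(N) = 3 + N (E(N) = N + 3 = 3 + N)
m(c) = -8*c
h(k) = -13 + k (h(k) = k - (3 + 10) = k - 1*13 = k - 13 = -13 + k)
(-24787 - 27882)/(m(-135)/12976 - h(34)) = (-24787 - 27882)/(-8*(-135)/12976 - (-13 + 34)) = -52669/(1080*(1/12976) - 1*21) = -52669/(135/1622 - 21) = -52669/(-33927/1622) = -52669*(-1622/33927) = 85429118/33927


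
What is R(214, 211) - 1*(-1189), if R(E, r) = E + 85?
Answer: 1488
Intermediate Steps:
R(E, r) = 85 + E
R(214, 211) - 1*(-1189) = (85 + 214) - 1*(-1189) = 299 + 1189 = 1488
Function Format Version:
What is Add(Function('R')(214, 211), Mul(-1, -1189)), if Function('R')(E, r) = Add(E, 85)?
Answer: 1488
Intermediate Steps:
Function('R')(E, r) = Add(85, E)
Add(Function('R')(214, 211), Mul(-1, -1189)) = Add(Add(85, 214), Mul(-1, -1189)) = Add(299, 1189) = 1488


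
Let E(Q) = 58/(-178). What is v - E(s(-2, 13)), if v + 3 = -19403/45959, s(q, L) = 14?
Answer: -12665109/4090351 ≈ -3.0963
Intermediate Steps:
v = -157280/45959 (v = -3 - 19403/45959 = -157280/45959 ≈ -3.4222)
E(Q) = -29/89 (E(Q) = 58*(-1/178) = -29/89)
v - E(s(-2, 13)) = -157280/45959 - 1*(-29/89) = -157280/45959 + 29/89 = -12665109/4090351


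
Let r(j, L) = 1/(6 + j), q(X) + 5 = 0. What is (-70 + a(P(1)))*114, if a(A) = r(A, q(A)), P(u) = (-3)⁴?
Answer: -231382/29 ≈ -7978.7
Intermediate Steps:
q(X) = -5 (q(X) = -5 + 0 = -5)
P(u) = 81
a(A) = 1/(6 + A)
(-70 + a(P(1)))*114 = (-70 + 1/(6 + 81))*114 = (-70 + 1/87)*114 = -6089/87*114 = -231382/29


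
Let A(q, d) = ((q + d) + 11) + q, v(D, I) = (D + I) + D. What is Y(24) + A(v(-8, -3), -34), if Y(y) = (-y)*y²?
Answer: -13885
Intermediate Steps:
v(D, I) = I + 2*D
A(q, d) = 11 + d + 2*q (A(q, d) = ((d + q) + 11) + q = (11 + d + q) + q = 11 + d + 2*q)
Y(y) = -y³
Y(24) + A(v(-8, -3), -34) = -1*24³ + (11 - 34 + 2*(-3 + 2*(-8))) = -1*13824 + (11 - 34 + 2*(-3 - 16)) = -13824 + (11 - 34 + 2*(-19)) = -13824 + (11 - 34 - 38) = -13824 - 61 = -13885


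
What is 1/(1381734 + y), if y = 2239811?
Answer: 1/3621545 ≈ 2.7613e-7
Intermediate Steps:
1/(1381734 + y) = 1/(1381734 + 2239811) = 1/3621545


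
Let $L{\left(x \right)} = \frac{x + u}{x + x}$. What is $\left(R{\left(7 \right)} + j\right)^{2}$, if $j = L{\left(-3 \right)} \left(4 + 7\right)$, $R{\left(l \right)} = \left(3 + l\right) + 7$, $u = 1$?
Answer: $\frac{3844}{9} \approx 427.11$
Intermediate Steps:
$R{\left(l \right)} = 10 + l$
$L{\left(x \right)} = \frac{1 + x}{2 x}$ ($L{\left(x \right)} = \frac{x + 1}{x + x} = \frac{1 + x}{2 x}$)
$j = \frac{11}{3}$ ($j = \frac{1 - 3}{2 \left(-3\right)} \left(4 + 7\right) = \frac{1}{2} \left(- \frac{1}{3}\right) \left(-2\right) 11 = \frac{1}{3} \cdot 11 = \frac{11}{3} \approx 3.6667$)
$\left(R{\left(7 \right)} + j\right)^{2} = \left(\left(10 + 7\right) + \frac{11}{3}\right)^{2} = \left(17 + \frac{11}{3}\right)^{2} = \left(\frac{62}{3}\right)^{2} = \frac{3844}{9}$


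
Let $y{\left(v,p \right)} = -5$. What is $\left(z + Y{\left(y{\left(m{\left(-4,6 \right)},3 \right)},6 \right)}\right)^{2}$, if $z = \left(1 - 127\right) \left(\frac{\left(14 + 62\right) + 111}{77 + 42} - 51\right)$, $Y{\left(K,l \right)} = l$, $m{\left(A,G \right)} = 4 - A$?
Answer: $38862756$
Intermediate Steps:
$z = 6228$ ($z = - 126 \left(\frac{76 + 111}{119} - 51\right) = - 126 \left(187 \cdot \frac{1}{119} - 51\right) = - 126 \left(\frac{11}{7} - 51\right) = \left(-126\right) \left(- \frac{346}{7}\right) = 6228$)
$\left(z + Y{\left(y{\left(m{\left(-4,6 \right)},3 \right)},6 \right)}\right)^{2} = \left(6228 + 6\right)^{2} = 6234^{2} = 38862756$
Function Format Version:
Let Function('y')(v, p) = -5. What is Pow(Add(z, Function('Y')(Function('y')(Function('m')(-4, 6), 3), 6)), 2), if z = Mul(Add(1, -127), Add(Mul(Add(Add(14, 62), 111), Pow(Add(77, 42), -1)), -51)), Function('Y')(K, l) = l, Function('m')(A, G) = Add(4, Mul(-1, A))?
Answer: 38862756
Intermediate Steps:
z = 6228 (z = Mul(-126, Add(Mul(Add(76, 111), Pow(119, -1)), -51)) = Mul(-126, Add(Mul(187, Rational(1, 119)), -51)) = Mul(-126, Add(Rational(11, 7), -51)) = Mul(-126, Rational(-346, 7)) = 6228)
Pow(Add(z, Function('Y')(Function('y')(Function('m')(-4, 6), 3), 6)), 2) = Pow(Add(6228, 6), 2) = Pow(6234, 2) = 38862756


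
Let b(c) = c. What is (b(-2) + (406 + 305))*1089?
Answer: 772101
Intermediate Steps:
(b(-2) + (406 + 305))*1089 = (-2 + (406 + 305))*1089 = (-2 + 711)*1089 = 709*1089 = 772101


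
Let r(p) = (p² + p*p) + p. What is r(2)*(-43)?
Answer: -430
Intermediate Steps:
r(p) = p + 2*p² (r(p) = (p² + p²) + p = 2*p² + p = p + 2*p²)
r(2)*(-43) = (2*(1 + 2*2))*(-43) = (2*(1 + 4))*(-43) = (2*5)*(-43) = 10*(-43) = -430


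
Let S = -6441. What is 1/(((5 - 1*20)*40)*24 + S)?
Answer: -1/20841 ≈ -4.7982e-5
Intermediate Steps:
1/(((5 - 1*20)*40)*24 + S) = 1/(((5 - 1*20)*40)*24 - 6441) = 1/(((5 - 20)*40)*24 - 6441) = 1/(-15*40*24 - 6441) = 1/(-600*24 - 6441) = 1/(-14400 - 6441) = 1/(-20841) = -1/20841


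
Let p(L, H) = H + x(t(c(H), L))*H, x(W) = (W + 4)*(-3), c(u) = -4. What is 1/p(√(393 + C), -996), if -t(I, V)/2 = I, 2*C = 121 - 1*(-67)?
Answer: 1/34860 ≈ 2.8686e-5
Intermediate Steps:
C = 94 (C = (121 - 1*(-67))/2 = (121 + 67)/2 = (½)*188 = 94)
t(I, V) = -2*I
x(W) = -12 - 3*W (x(W) = (4 + W)*(-3) = -12 - 3*W)
p(L, H) = -35*H (p(L, H) = H + (-12 - (-6)*(-4))*H = H + (-12 - 3*8)*H = H + (-12 - 24)*H = H - 36*H = -35*H)
1/p(√(393 + C), -996) = 1/(-35*(-996)) = 1/34860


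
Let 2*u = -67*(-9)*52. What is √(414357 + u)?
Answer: √430035 ≈ 655.77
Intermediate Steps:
u = 15678 (u = (-67*(-9)*52)/2 = (603*52)/2 = (½)*31356 = 15678)
√(414357 + u) = √(414357 + 15678) = √430035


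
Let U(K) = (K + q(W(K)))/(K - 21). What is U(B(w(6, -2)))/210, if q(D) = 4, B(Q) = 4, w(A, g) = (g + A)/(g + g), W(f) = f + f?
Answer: -4/1785 ≈ -0.0022409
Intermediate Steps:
W(f) = 2*f
w(A, g) = (A + g)/(2*g) (w(A, g) = (A + g)/((2*g)) = (A + g)*(1/(2*g)) = (A + g)/(2*g))
U(K) = (4 + K)/(-21 + K) (U(K) = (K + 4)/(K - 21) = (4 + K)/(-21 + K))
U(B(w(6, -2)))/210 = ((4 + 4)/(-21 + 4))/210 = (8/(-17))*(1/210) = -1/17*8*(1/210) = -8/17*1/210 = -4/1785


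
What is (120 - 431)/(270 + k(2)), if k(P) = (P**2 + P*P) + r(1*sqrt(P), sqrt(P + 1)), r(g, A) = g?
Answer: -43229/38641 + 311*sqrt(2)/77282 ≈ -1.1130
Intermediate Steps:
k(P) = sqrt(P) + 2*P**2 (k(P) = (P**2 + P*P) + 1*sqrt(P) = (P**2 + P**2) + sqrt(P) = 2*P**2 + sqrt(P) = sqrt(P) + 2*P**2)
(120 - 431)/(270 + k(2)) = (120 - 431)/(270 + (sqrt(2) + 2*2**2)) = -311/(270 + (sqrt(2) + 2*4)) = -311/(270 + (sqrt(2) + 8)) = -311/(270 + (8 + sqrt(2))) = -311/(278 + sqrt(2))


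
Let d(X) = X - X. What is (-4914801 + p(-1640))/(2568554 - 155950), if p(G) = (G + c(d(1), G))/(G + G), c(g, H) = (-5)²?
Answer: -3224109133/1582668224 ≈ -2.0371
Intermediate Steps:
d(X) = 0
c(g, H) = 25
p(G) = (25 + G)/(2*G) (p(G) = (G + 25)/(G + G) = (25 + G)/((2*G)) = (25 + G)*(1/(2*G)) = (25 + G)/(2*G))
(-4914801 + p(-1640))/(2568554 - 155950) = (-4914801 + (½)*(25 - 1640)/(-1640))/(2568554 - 155950) = (-4914801 + (½)*(-1/1640)*(-1615))/2412604 = (-4914801 + 323/656)*(1/2412604) = -3224109133/656*1/2412604 = -3224109133/1582668224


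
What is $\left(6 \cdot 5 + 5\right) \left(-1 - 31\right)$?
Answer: $-1120$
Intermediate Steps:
$\left(6 \cdot 5 + 5\right) \left(-1 - 31\right) = \left(30 + 5\right) \left(-32\right) = 35 \left(-32\right) = -1120$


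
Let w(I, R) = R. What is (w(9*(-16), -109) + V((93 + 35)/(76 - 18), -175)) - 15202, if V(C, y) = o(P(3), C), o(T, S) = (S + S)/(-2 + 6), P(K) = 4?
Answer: -443987/29 ≈ -15310.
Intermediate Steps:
o(T, S) = S/2 (o(T, S) = (2*S)/4 = (2*S)*(¼) = S/2)
V(C, y) = C/2
(w(9*(-16), -109) + V((93 + 35)/(76 - 18), -175)) - 15202 = (-109 + ((93 + 35)/(76 - 18))/2) - 15202 = (-109 + (128/58)/2) - 15202 = (-109 + (128*(1/58))/2) - 15202 = (-109 + (½)*(64/29)) - 15202 = (-109 + 32/29) - 15202 = -3129/29 - 15202 = -443987/29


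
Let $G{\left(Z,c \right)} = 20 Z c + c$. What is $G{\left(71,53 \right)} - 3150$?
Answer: $72163$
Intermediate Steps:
$G{\left(Z,c \right)} = c + 20 Z c$ ($G{\left(Z,c \right)} = 20 Z c + c = c + 20 Z c$)
$G{\left(71,53 \right)} - 3150 = 53 \left(1 + 20 \cdot 71\right) - 3150 = 53 \left(1 + 1420\right) - 3150 = 53 \cdot 1421 - 3150 = 75313 - 3150 = 72163$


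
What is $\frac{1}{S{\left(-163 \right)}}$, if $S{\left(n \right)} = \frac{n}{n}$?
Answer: $1$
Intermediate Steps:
$S{\left(n \right)} = 1$
$\frac{1}{S{\left(-163 \right)}} = 1^{-1} = 1$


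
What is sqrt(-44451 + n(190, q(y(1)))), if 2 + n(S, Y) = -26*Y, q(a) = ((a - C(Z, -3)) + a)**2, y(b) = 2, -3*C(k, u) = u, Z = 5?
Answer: I*sqrt(44687) ≈ 211.39*I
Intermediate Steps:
C(k, u) = -u/3
q(a) = (-1 + 2*a)**2 (q(a) = ((a - (-1)*(-3)/3) + a)**2 = ((a - 1*1) + a)**2 = ((a - 1) + a)**2 = ((-1 + a) + a)**2 = (-1 + 2*a)**2)
n(S, Y) = -2 - 26*Y
sqrt(-44451 + n(190, q(y(1)))) = sqrt(-44451 + (-2 - 26*(-1 + 2*2)**2)) = sqrt(-44451 + (-2 - 26*(-1 + 4)**2)) = sqrt(-44451 + (-2 - 26*3**2)) = sqrt(-44451 + (-2 - 26*9)) = sqrt(-44451 + (-2 - 234)) = sqrt(-44451 - 236) = sqrt(-44687) = I*sqrt(44687)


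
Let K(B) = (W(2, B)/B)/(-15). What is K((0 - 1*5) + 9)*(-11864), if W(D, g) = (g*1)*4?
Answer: 47456/15 ≈ 3163.7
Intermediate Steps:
W(D, g) = 4*g (W(D, g) = g*4 = 4*g)
K(B) = -4/15 (K(B) = ((4*B)/B)/(-15) = 4*(-1/15) = -4/15)
K((0 - 1*5) + 9)*(-11864) = -4/15*(-11864) = 47456/15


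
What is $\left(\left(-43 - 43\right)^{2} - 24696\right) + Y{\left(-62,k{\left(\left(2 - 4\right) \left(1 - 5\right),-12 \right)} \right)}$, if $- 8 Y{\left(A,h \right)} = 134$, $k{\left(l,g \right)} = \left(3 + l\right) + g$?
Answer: $- \frac{69267}{4} \approx -17317.0$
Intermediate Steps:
$k{\left(l,g \right)} = 3 + g + l$
$Y{\left(A,h \right)} = - \frac{67}{4}$ ($Y{\left(A,h \right)} = \left(- \frac{1}{8}\right) 134 = - \frac{67}{4}$)
$\left(\left(-43 - 43\right)^{2} - 24696\right) + Y{\left(-62,k{\left(\left(2 - 4\right) \left(1 - 5\right),-12 \right)} \right)} = \left(\left(-43 - 43\right)^{2} - 24696\right) - \frac{67}{4} = \left(\left(-86\right)^{2} - 24696\right) - \frac{67}{4} = \left(7396 - 24696\right) - \frac{67}{4} = -17300 - \frac{67}{4} = - \frac{69267}{4}$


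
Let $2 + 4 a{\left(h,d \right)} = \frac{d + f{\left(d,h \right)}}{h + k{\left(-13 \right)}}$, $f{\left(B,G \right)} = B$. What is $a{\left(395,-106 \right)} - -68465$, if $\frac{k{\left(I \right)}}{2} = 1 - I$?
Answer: $\frac{57920861}{846} \approx 68464.0$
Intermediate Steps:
$k{\left(I \right)} = 2 - 2 I$ ($k{\left(I \right)} = 2 \left(1 - I\right) = 2 - 2 I$)
$a{\left(h,d \right)} = - \frac{1}{2} + \frac{d}{2 \left(28 + h\right)}$ ($a{\left(h,d \right)} = - \frac{1}{2} + \frac{\left(d + d\right) \frac{1}{h + \left(2 - -26\right)}}{4} = - \frac{1}{2} + \frac{2 d \frac{1}{h + \left(2 + 26\right)}}{4} = - \frac{1}{2} + \frac{2 d \frac{1}{h + 28}}{4} = - \frac{1}{2} + \frac{2 d \frac{1}{28 + h}}{4} = - \frac{1}{2} + \frac{d}{2 \left(28 + h\right)}$)
$a{\left(395,-106 \right)} - -68465 = \frac{-28 - 106 - 395}{2 \left(28 + 395\right)} - -68465 = \frac{-28 - 106 - 395}{2 \cdot 423} + 68465 = \frac{1}{2} \cdot \frac{1}{423} \left(-529\right) + 68465 = - \frac{529}{846} + 68465 = \frac{57920861}{846}$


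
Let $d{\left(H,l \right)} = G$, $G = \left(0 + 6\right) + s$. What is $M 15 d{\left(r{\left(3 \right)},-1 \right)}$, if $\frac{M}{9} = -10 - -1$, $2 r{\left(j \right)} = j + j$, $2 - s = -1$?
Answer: $-10935$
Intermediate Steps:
$s = 3$ ($s = 2 - -1 = 2 + 1 = 3$)
$r{\left(j \right)} = j$ ($r{\left(j \right)} = \frac{j + j}{2} = \frac{2 j}{2} = j$)
$G = 9$ ($G = \left(0 + 6\right) + 3 = 6 + 3 = 9$)
$d{\left(H,l \right)} = 9$
$M = -81$ ($M = 9 \left(-10 - -1\right) = 9 \left(-10 + 1\right) = 9 \left(-9\right) = -81$)
$M 15 d{\left(r{\left(3 \right)},-1 \right)} = \left(-81\right) 15 \cdot 9 = \left(-1215\right) 9 = -10935$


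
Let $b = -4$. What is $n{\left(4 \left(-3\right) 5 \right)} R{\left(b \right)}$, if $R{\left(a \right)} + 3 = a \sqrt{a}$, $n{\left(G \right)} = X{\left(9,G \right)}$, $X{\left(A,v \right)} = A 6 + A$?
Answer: $-189 - 504 i \approx -189.0 - 504.0 i$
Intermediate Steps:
$X{\left(A,v \right)} = 7 A$ ($X{\left(A,v \right)} = 6 A + A = 7 A$)
$n{\left(G \right)} = 63$ ($n{\left(G \right)} = 7 \cdot 9 = 63$)
$R{\left(a \right)} = -3 + a^{\frac{3}{2}}$ ($R{\left(a \right)} = -3 + a \sqrt{a} = -3 + a^{\frac{3}{2}}$)
$n{\left(4 \left(-3\right) 5 \right)} R{\left(b \right)} = 63 \left(-3 + \left(-4\right)^{\frac{3}{2}}\right) = 63 \left(-3 - 8 i\right) = -189 - 504 i$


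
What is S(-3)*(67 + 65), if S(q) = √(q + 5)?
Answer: 132*√2 ≈ 186.68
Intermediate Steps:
S(q) = √(5 + q)
S(-3)*(67 + 65) = √(5 - 3)*(67 + 65) = √2*132 = 132*√2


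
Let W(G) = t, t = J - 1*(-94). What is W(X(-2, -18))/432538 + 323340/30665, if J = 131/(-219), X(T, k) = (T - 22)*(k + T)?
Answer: 6125854907611/580953466326 ≈ 10.544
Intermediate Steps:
X(T, k) = (-22 + T)*(T + k)
J = -131/219 (J = 131*(-1/219) = -131/219 ≈ -0.59817)
t = 20455/219 (t = -131/219 - 1*(-94) = -131/219 + 94 = 20455/219 ≈ 93.402)
W(G) = 20455/219
W(X(-2, -18))/432538 + 323340/30665 = (20455/219)/432538 + 323340/30665 = (20455/219)*(1/432538) + 323340*(1/30665) = 20455/94725822 + 64668/6133 = 6125854907611/580953466326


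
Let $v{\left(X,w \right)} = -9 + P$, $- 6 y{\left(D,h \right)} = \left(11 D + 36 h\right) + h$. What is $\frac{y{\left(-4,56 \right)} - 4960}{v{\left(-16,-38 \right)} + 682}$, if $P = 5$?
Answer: $- \frac{883}{113} \approx -7.8142$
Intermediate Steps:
$y{\left(D,h \right)} = - \frac{37 h}{6} - \frac{11 D}{6}$ ($y{\left(D,h \right)} = - \frac{\left(11 D + 36 h\right) + h}{6} = - \frac{11 D + 37 h}{6} = - \frac{37 h}{6} - \frac{11 D}{6}$)
$v{\left(X,w \right)} = -4$ ($v{\left(X,w \right)} = -9 + 5 = -4$)
$\frac{y{\left(-4,56 \right)} - 4960}{v{\left(-16,-38 \right)} + 682} = \frac{\left(\left(- \frac{37}{6}\right) 56 - - \frac{22}{3}\right) - 4960}{-4 + 682} = \frac{\left(- \frac{1036}{3} + \frac{22}{3}\right) - 4960}{678} = \left(-338 - 4960\right) \frac{1}{678} = \left(-5298\right) \frac{1}{678} = - \frac{883}{113}$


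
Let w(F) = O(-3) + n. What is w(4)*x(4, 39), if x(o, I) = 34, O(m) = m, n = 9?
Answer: 204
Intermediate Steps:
w(F) = 6 (w(F) = -3 + 9 = 6)
w(4)*x(4, 39) = 6*34 = 204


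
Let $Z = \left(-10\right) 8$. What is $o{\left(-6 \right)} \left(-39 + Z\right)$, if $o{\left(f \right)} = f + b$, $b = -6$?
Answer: $1428$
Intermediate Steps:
$o{\left(f \right)} = -6 + f$ ($o{\left(f \right)} = f - 6 = -6 + f$)
$Z = -80$
$o{\left(-6 \right)} \left(-39 + Z\right) = \left(-6 - 6\right) \left(-39 - 80\right) = \left(-12\right) \left(-119\right) = 1428$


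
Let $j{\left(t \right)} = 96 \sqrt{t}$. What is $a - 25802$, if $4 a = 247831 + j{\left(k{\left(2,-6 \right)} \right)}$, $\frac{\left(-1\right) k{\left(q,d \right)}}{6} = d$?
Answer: $\frac{145199}{4} \approx 36300.0$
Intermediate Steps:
$k{\left(q,d \right)} = - 6 d$
$a = \frac{248407}{4}$ ($a = \frac{247831 + 96 \sqrt{\left(-6\right) \left(-6\right)}}{4} = \frac{247831 + 96 \sqrt{36}}{4} = \frac{247831 + 96 \cdot 6}{4} = \frac{247831 + 576}{4} = \frac{1}{4} \cdot 248407 = \frac{248407}{4} \approx 62102.0$)
$a - 25802 = \frac{248407}{4} - 25802 = \frac{145199}{4}$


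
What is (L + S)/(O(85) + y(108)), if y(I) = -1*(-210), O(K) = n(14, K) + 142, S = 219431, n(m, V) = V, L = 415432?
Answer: 634863/437 ≈ 1452.8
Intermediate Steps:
O(K) = 142 + K (O(K) = K + 142 = 142 + K)
y(I) = 210
(L + S)/(O(85) + y(108)) = (415432 + 219431)/((142 + 85) + 210) = 634863/(227 + 210) = 634863/437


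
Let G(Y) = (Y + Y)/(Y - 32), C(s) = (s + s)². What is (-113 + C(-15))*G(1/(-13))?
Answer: 1574/417 ≈ 3.7746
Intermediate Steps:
C(s) = 4*s² (C(s) = (2*s)² = 4*s²)
G(Y) = 2*Y/(-32 + Y) (G(Y) = (2*Y)/(-32 + Y) = 2*Y/(-32 + Y))
(-113 + C(-15))*G(1/(-13)) = (-113 + 4*(-15)²)*(2/(-13*(-32 + 1/(-13)))) = (-113 + 4*225)*(2*(-1/13)/(-32 - 1/13)) = (-113 + 900)*(2*(-1/13)/(-417/13)) = 787*(2*(-1/13)*(-13/417)) = 787*(2/417) = 1574/417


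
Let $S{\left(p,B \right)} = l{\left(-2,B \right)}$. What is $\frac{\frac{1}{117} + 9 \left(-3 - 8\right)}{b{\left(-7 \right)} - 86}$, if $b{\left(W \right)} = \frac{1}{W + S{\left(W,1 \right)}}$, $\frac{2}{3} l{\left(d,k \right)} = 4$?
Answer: $\frac{11582}{10179} \approx 1.1378$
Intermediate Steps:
$l{\left(d,k \right)} = 6$ ($l{\left(d,k \right)} = \frac{3}{2} \cdot 4 = 6$)
$S{\left(p,B \right)} = 6$
$b{\left(W \right)} = \frac{1}{6 + W}$ ($b{\left(W \right)} = \frac{1}{W + 6} = \frac{1}{6 + W}$)
$\frac{\frac{1}{117} + 9 \left(-3 - 8\right)}{b{\left(-7 \right)} - 86} = \frac{\frac{1}{117} + 9 \left(-3 - 8\right)}{\frac{1}{6 - 7} - 86} = \frac{\frac{1}{117} + 9 \left(-11\right)}{\frac{1}{-1} - 86} = \frac{\frac{1}{117} - 99}{-1 - 86} = - \frac{11582}{117 \left(-87\right)} = \left(- \frac{11582}{117}\right) \left(- \frac{1}{87}\right) = \frac{11582}{10179}$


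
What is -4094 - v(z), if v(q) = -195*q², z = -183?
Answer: 6526261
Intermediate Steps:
-4094 - v(z) = -4094 - (-195)*(-183)² = -4094 - (-195)*33489 = -4094 - 1*(-6530355) = -4094 + 6530355 = 6526261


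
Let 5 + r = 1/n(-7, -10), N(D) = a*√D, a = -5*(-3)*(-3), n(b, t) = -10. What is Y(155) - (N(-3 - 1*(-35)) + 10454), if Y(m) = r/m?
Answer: -16203751/1550 + 180*√2 ≈ -10199.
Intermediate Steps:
a = -45 (a = 15*(-3) = -45)
N(D) = -45*√D
r = -51/10 (r = -5 + 1/(-10) = -5 - ⅒ = -51/10 ≈ -5.1000)
Y(m) = -51/(10*m)
Y(155) - (N(-3 - 1*(-35)) + 10454) = -51/10/155 - (-45*√(-3 - 1*(-35)) + 10454) = -51/10*1/155 - (-45*√(-3 + 35) + 10454) = -51/1550 - (-180*√2 + 10454) = -51/1550 - (10454 - 180*√2) = -51/1550 + (-10454 + 180*√2) = -16203751/1550 + 180*√2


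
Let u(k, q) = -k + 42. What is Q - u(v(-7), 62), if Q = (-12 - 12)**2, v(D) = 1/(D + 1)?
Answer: 3203/6 ≈ 533.83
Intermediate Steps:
v(D) = 1/(1 + D)
u(k, q) = 42 - k
Q = 576 (Q = (-24)**2 = 576)
Q - u(v(-7), 62) = 576 - (42 - 1/(1 - 7)) = 576 - (42 - 1/(-6)) = 576 - (42 - 1*(-1/6)) = 576 - (42 + 1/6) = 576 - 1*253/6 = 576 - 253/6 = 3203/6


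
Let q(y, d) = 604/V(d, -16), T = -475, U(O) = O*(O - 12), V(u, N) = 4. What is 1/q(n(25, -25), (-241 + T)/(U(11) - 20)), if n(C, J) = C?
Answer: 1/151 ≈ 0.0066225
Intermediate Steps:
U(O) = O*(-12 + O)
q(y, d) = 151 (q(y, d) = 604/4 = 604*(¼) = 151)
1/q(n(25, -25), (-241 + T)/(U(11) - 20)) = 1/151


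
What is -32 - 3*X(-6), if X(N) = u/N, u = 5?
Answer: -59/2 ≈ -29.500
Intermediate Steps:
X(N) = 5/N
-32 - 3*X(-6) = -32 - 15/(-6) = -32 - 15*(-1)/6 = -32 - 3*(-⅚) = -32 + 5/2 = -59/2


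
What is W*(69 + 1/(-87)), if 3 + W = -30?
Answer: -66022/29 ≈ -2276.6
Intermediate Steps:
W = -33 (W = -3 - 30 = -33)
W*(69 + 1/(-87)) = -33*(69 + 1/(-87)) = -33*(69 - 1/87) = -33*6002/87 = -66022/29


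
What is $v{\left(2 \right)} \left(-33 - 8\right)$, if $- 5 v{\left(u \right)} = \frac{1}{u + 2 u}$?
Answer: $\frac{41}{30} \approx 1.3667$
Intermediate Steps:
$v{\left(u \right)} = - \frac{1}{15 u}$ ($v{\left(u \right)} = - \frac{1}{5 \left(u + 2 u\right)} = - \frac{1}{5 \cdot 3 u} = - \frac{\frac{1}{3} \frac{1}{u}}{5} = - \frac{1}{15 u}$)
$v{\left(2 \right)} \left(-33 - 8\right) = - \frac{1}{15 \cdot 2} \left(-33 - 8\right) = \left(- \frac{1}{15}\right) \frac{1}{2} \left(-41\right) = \left(- \frac{1}{30}\right) \left(-41\right) = \frac{41}{30}$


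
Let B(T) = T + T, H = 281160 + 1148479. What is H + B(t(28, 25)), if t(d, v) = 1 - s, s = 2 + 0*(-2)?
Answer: 1429637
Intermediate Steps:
s = 2 (s = 2 + 0 = 2)
H = 1429639
t(d, v) = -1 (t(d, v) = 1 - 1*2 = 1 - 2 = -1)
B(T) = 2*T
H + B(t(28, 25)) = 1429639 + 2*(-1) = 1429639 - 2 = 1429637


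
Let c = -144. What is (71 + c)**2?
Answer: 5329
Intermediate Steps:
(71 + c)**2 = (71 - 144)**2 = (-73)**2 = 5329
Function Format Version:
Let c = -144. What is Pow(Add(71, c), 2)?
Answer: 5329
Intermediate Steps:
Pow(Add(71, c), 2) = Pow(Add(71, -144), 2) = Pow(-73, 2) = 5329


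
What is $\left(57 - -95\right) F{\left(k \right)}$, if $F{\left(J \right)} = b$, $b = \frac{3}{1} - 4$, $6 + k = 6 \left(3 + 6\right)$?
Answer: $-152$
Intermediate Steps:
$k = 48$ ($k = -6 + 6 \left(3 + 6\right) = -6 + 6 \cdot 9 = -6 + 54 = 48$)
$b = -1$ ($b = 3 \cdot 1 - 4 = 3 - 4 = -1$)
$F{\left(J \right)} = -1$
$\left(57 - -95\right) F{\left(k \right)} = \left(57 - -95\right) \left(-1\right) = \left(57 + 95\right) \left(-1\right) = 152 \left(-1\right) = -152$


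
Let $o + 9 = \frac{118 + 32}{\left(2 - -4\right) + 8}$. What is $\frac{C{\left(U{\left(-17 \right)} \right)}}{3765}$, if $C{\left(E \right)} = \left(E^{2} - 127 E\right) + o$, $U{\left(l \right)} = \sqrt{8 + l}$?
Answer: $- \frac{17}{8785} - \frac{127 i}{1255} \approx -0.0019351 - 0.1012 i$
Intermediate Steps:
$o = \frac{12}{7}$ ($o = -9 + \frac{118 + 32}{\left(2 - -4\right) + 8} = -9 + \frac{150}{\left(2 + 4\right) + 8} = -9 + \frac{150}{6 + 8} = -9 + \frac{150}{14} = -9 + 150 \cdot \frac{1}{14} = -9 + \frac{75}{7} = \frac{12}{7} \approx 1.7143$)
$C{\left(E \right)} = \frac{12}{7} + E^{2} - 127 E$ ($C{\left(E \right)} = \left(E^{2} - 127 E\right) + \frac{12}{7} = \frac{12}{7} + E^{2} - 127 E$)
$\frac{C{\left(U{\left(-17 \right)} \right)}}{3765} = \frac{\frac{12}{7} + \left(\sqrt{8 - 17}\right)^{2} - 127 \sqrt{8 - 17}}{3765} = \left(\frac{12}{7} + \left(\sqrt{-9}\right)^{2} - 127 \sqrt{-9}\right) \frac{1}{3765} = \left(\frac{12}{7} + \left(3 i\right)^{2} - 127 \cdot 3 i\right) \frac{1}{3765} = \left(\frac{12}{7} - 9 - 381 i\right) \frac{1}{3765} = \left(- \frac{51}{7} - 381 i\right) \frac{1}{3765} = - \frac{17}{8785} - \frac{127 i}{1255}$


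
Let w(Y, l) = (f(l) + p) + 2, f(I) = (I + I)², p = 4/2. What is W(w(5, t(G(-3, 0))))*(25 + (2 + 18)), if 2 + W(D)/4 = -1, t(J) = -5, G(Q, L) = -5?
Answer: -540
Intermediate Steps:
p = 2 (p = 4*(½) = 2)
f(I) = 4*I² (f(I) = (2*I)² = 4*I²)
w(Y, l) = 4 + 4*l² (w(Y, l) = (4*l² + 2) + 2 = (2 + 4*l²) + 2 = 4 + 4*l²)
W(D) = -12 (W(D) = -8 + 4*(-1) = -8 - 4 = -12)
W(w(5, t(G(-3, 0))))*(25 + (2 + 18)) = -12*(25 + (2 + 18)) = -12*(25 + 20) = -12*45 = -540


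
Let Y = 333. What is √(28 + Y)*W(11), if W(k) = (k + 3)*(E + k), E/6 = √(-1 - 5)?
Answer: 2926 + 1596*I*√6 ≈ 2926.0 + 3909.4*I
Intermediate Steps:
E = 6*I*√6 (E = 6*√(-1 - 5) = 6*√(-6) = 6*(I*√6) = 6*I*√6 ≈ 14.697*I)
W(k) = (3 + k)*(k + 6*I*√6) (W(k) = (k + 3)*(6*I*√6 + k) = (3 + k)*(k + 6*I*√6))
√(28 + Y)*W(11) = √(28 + 333)*(11² + 3*11 + 18*I*√6 + 6*I*11*√6) = √361*(121 + 33 + 18*I*√6 + 66*I*√6) = 19*(154 + 84*I*√6) = 2926 + 1596*I*√6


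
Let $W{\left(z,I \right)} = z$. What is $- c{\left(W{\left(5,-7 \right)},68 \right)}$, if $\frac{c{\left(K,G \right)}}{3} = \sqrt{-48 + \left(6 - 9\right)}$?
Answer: $- 3 i \sqrt{51} \approx - 21.424 i$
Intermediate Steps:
$c{\left(K,G \right)} = 3 i \sqrt{51}$ ($c{\left(K,G \right)} = 3 \sqrt{-48 + \left(6 - 9\right)} = 3 \sqrt{-48 - 3} = 3 \sqrt{-51} = 3 i \sqrt{51}$)
$- c{\left(W{\left(5,-7 \right)},68 \right)} = - 3 i \sqrt{51}$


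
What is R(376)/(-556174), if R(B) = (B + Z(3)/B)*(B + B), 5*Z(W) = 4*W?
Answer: -706892/1390435 ≈ -0.50840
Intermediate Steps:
Z(W) = 4*W/5 (Z(W) = (4*W)/5 = 4*W/5)
R(B) = 2*B*(B + 12/(5*B)) (R(B) = (B + ((⅘)*3)/B)*(B + B) = (B + 12/(5*B))*(2*B) = 2*B*(B + 12/(5*B)))
R(376)/(-556174) = (24/5 + 2*376²)/(-556174) = (24/5 + 2*141376)*(-1/556174) = (24/5 + 282752)*(-1/556174) = (1413784/5)*(-1/556174) = -706892/1390435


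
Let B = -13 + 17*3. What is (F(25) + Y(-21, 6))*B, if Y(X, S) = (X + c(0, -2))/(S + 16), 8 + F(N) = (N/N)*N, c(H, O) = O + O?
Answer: 6631/11 ≈ 602.82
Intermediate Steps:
c(H, O) = 2*O
F(N) = -8 + N (F(N) = -8 + (N/N)*N = -8 + 1*N = -8 + N)
B = 38 (B = -13 + 51 = 38)
Y(X, S) = (-4 + X)/(16 + S) (Y(X, S) = (X + 2*(-2))/(S + 16) = (X - 4)/(16 + S) = (-4 + X)/(16 + S))
(F(25) + Y(-21, 6))*B = ((-8 + 25) + (-4 - 21)/(16 + 6))*38 = (17 - 25/22)*38 = (349/22)*38 = 6631/11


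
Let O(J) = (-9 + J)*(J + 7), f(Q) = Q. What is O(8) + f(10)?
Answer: -5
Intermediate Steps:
O(J) = (-9 + J)*(7 + J)
O(8) + f(10) = (-63 + 8**2 - 2*8) + 10 = (-63 + 64 - 16) + 10 = -15 + 10 = -5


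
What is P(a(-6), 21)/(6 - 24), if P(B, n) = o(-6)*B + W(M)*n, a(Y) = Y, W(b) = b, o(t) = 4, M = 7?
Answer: -41/6 ≈ -6.8333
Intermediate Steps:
P(B, n) = 4*B + 7*n
P(a(-6), 21)/(6 - 24) = (4*(-6) + 7*21)/(6 - 24) = (-24 + 147)/(-18) = 123*(-1/18) = -41/6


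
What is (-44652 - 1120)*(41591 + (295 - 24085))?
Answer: -814787372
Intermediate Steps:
(-44652 - 1120)*(41591 + (295 - 24085)) = -45772*(41591 - 23790) = -45772*17801 = -814787372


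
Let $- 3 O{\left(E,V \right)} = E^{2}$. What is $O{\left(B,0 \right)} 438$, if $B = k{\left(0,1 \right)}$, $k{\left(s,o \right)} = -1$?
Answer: $-146$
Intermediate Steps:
$B = -1$
$O{\left(E,V \right)} = - \frac{E^{2}}{3}$
$O{\left(B,0 \right)} 438 = - \frac{\left(-1\right)^{2}}{3} \cdot 438 = \left(- \frac{1}{3}\right) 1 \cdot 438 = \left(- \frac{1}{3}\right) 438 = -146$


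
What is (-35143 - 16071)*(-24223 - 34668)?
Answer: 3016043674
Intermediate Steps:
(-35143 - 16071)*(-24223 - 34668) = -51214*(-58891) = 3016043674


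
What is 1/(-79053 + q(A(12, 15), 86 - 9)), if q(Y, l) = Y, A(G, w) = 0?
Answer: -1/79053 ≈ -1.2650e-5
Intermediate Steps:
1/(-79053 + q(A(12, 15), 86 - 9)) = 1/(-79053 + 0) = 1/(-79053) = -1/79053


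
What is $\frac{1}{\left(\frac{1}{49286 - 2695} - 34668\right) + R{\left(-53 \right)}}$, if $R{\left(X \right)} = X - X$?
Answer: $- \frac{46591}{1615216787} \approx -2.8845 \cdot 10^{-5}$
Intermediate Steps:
$R{\left(X \right)} = 0$
$\frac{1}{\left(\frac{1}{49286 - 2695} - 34668\right) + R{\left(-53 \right)}} = \frac{1}{\left(\frac{1}{49286 - 2695} - 34668\right) + 0} = \frac{1}{\left(\frac{1}{46591} - 34668\right) + 0} = \frac{1}{- \frac{1615216787}{46591} + 0} = \frac{1}{- \frac{1615216787}{46591}} = - \frac{46591}{1615216787}$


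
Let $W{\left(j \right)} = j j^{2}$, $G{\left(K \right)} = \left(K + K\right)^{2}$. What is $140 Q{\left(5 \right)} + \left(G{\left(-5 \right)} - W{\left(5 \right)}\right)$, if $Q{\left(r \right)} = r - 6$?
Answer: $-165$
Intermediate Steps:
$G{\left(K \right)} = 4 K^{2}$ ($G{\left(K \right)} = \left(2 K\right)^{2} = 4 K^{2}$)
$Q{\left(r \right)} = -6 + r$
$W{\left(j \right)} = j^{3}$
$140 Q{\left(5 \right)} + \left(G{\left(-5 \right)} - W{\left(5 \right)}\right) = 140 \left(-6 + 5\right) + \left(4 \left(-5\right)^{2} - 5^{3}\right) = 140 \left(-1\right) + \left(4 \cdot 25 - 125\right) = -140 + \left(100 - 125\right) = -140 - 25 = -165$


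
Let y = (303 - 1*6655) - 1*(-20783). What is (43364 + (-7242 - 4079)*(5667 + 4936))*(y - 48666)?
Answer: 4107967167765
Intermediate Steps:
y = 14431 (y = (303 - 6655) + 20783 = -6352 + 20783 = 14431)
(43364 + (-7242 - 4079)*(5667 + 4936))*(y - 48666) = (43364 + (-7242 - 4079)*(5667 + 4936))*(14431 - 48666) = (43364 - 11321*10603)*(-34235) = (43364 - 120036563)*(-34235) = -119993199*(-34235) = 4107967167765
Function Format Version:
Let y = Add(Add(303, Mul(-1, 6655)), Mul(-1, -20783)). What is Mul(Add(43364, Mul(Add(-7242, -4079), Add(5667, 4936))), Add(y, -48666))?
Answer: 4107967167765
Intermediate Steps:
y = 14431 (y = Add(Add(303, -6655), 20783) = Add(-6352, 20783) = 14431)
Mul(Add(43364, Mul(Add(-7242, -4079), Add(5667, 4936))), Add(y, -48666)) = Mul(Add(43364, Mul(Add(-7242, -4079), Add(5667, 4936))), Add(14431, -48666)) = Mul(Add(43364, Mul(-11321, 10603)), -34235) = Mul(Add(43364, -120036563), -34235) = Mul(-119993199, -34235) = 4107967167765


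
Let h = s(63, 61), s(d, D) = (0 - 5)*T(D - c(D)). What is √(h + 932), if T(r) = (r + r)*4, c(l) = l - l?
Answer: 2*I*√377 ≈ 38.833*I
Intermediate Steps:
c(l) = 0
T(r) = 8*r (T(r) = (2*r)*4 = 8*r)
s(d, D) = -40*D (s(d, D) = (0 - 5)*(8*(D - 1*0)) = -40*(D + 0) = -40*D)
h = -2440 (h = -40*61 = -2440)
√(h + 932) = √(-2440 + 932) = √(-1508) = 2*I*√377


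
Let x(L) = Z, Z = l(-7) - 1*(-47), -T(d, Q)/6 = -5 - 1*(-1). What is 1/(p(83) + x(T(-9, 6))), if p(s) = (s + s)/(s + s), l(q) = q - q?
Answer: 1/48 ≈ 0.020833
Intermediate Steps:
l(q) = 0
T(d, Q) = 24 (T(d, Q) = -6*(-5 - 1*(-1)) = -6*(-5 + 1) = -6*(-4) = 24)
p(s) = 1 (p(s) = (2*s)/((2*s)) = (2*s)*(1/(2*s)) = 1)
Z = 47 (Z = 0 - 1*(-47) = 0 + 47 = 47)
x(L) = 47
1/(p(83) + x(T(-9, 6))) = 1/(1 + 47) = 1/48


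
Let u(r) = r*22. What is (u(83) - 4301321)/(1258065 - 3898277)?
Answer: 4299495/2640212 ≈ 1.6285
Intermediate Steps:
u(r) = 22*r
(u(83) - 4301321)/(1258065 - 3898277) = (22*83 - 4301321)/(1258065 - 3898277) = (1826 - 4301321)/(-2640212) = -4299495*(-1/2640212) = 4299495/2640212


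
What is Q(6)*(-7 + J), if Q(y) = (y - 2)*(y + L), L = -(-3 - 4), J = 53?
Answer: 2392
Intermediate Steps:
L = 7 (L = -1*(-7) = 7)
Q(y) = (-2 + y)*(7 + y) (Q(y) = (y - 2)*(y + 7) = (-2 + y)*(7 + y))
Q(6)*(-7 + J) = (-14 + 6**2 + 5*6)*(-7 + 53) = (-14 + 36 + 30)*46 = 52*46 = 2392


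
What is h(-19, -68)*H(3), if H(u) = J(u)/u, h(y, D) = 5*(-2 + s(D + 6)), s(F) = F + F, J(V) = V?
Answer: -630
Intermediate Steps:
s(F) = 2*F
h(y, D) = 50 + 10*D (h(y, D) = 5*(-2 + 2*(D + 6)) = 5*(-2 + 2*(6 + D)) = 5*(-2 + (12 + 2*D)) = 5*(10 + 2*D) = 50 + 10*D)
H(u) = 1 (H(u) = u/u = 1)
h(-19, -68)*H(3) = (50 + 10*(-68))*1 = (50 - 680)*1 = -630*1 = -630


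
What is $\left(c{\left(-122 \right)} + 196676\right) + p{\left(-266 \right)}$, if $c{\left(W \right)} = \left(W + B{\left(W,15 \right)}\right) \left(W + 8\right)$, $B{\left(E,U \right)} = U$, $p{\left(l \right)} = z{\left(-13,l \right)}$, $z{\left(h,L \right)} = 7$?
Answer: $208881$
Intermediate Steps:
$p{\left(l \right)} = 7$
$c{\left(W \right)} = \left(8 + W\right) \left(15 + W\right)$ ($c{\left(W \right)} = \left(W + 15\right) \left(W + 8\right) = \left(15 + W\right) \left(8 + W\right) = \left(8 + W\right) \left(15 + W\right)$)
$\left(c{\left(-122 \right)} + 196676\right) + p{\left(-266 \right)} = \left(\left(120 + \left(-122\right)^{2} + 23 \left(-122\right)\right) + 196676\right) + 7 = \left(\left(120 + 14884 - 2806\right) + 196676\right) + 7 = \left(12198 + 196676\right) + 7 = 208874 + 7 = 208881$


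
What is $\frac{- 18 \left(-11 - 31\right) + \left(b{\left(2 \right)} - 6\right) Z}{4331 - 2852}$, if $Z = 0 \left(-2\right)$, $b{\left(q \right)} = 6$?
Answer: $\frac{252}{493} \approx 0.51116$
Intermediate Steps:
$Z = 0$
$\frac{- 18 \left(-11 - 31\right) + \left(b{\left(2 \right)} - 6\right) Z}{4331 - 2852} = \frac{- 18 \left(-11 - 31\right) + \left(6 - 6\right) 0}{4331 - 2852} = \frac{\left(-18\right) \left(-42\right) + 0 \cdot 0}{1479} = \left(756 + 0\right) \frac{1}{1479} = 756 \cdot \frac{1}{1479} = \frac{252}{493}$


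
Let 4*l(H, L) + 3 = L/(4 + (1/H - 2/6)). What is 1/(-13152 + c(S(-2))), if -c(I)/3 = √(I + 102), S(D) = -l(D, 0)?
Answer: -128/1683447 + 2*√411/230632239 ≈ -7.5859e-5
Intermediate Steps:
l(H, L) = -¾ + L/(4*(11/3 + 1/H)) (l(H, L) = -¾ + (L/(4 + (1/H - 2/6)))/4 = -¾ + (L/(4 + (1/H - 2*⅙)))/4 = -¾ + (L/(4 + (1/H - ⅓)))/4 = -¾ + (L/(4 + (-⅓ + 1/H)))/4 = -¾ + (L/(11/3 + 1/H))/4 = -¾ + L/(4*(11/3 + 1/H)))
S(D) = -3*(-3 - 11*D)/(4*(3 + 11*D)) (S(D) = -3*(-3 - 11*D + D*0)/(4*(3 + 11*D)) = -3*(-3 - 11*D + 0)/(4*(3 + 11*D)) = -3*(-3 - 11*D)/(4*(3 + 11*D)))
c(I) = -3*√(102 + I) (c(I) = -3*√(I + 102) = -3*√(102 + I))
1/(-13152 + c(S(-2))) = 1/(-13152 - 3*√(102 + ¾)) = 1/(-13152 - 3*√411/2)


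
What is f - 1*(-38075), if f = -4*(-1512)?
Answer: 44123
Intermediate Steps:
f = 6048
f - 1*(-38075) = 6048 - 1*(-38075) = 6048 + 38075 = 44123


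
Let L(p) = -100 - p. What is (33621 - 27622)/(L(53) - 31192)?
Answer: -5999/31345 ≈ -0.19139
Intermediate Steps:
(33621 - 27622)/(L(53) - 31192) = (33621 - 27622)/((-100 - 1*53) - 31192) = 5999/((-100 - 53) - 31192) = 5999/(-153 - 31192) = 5999/(-31345) = 5999*(-1/31345) = -5999/31345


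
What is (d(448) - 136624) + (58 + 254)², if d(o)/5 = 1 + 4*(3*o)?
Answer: -12395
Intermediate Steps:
d(o) = 5 + 60*o (d(o) = 5*(1 + 4*(3*o)) = 5*(1 + 12*o) = 5 + 60*o)
(d(448) - 136624) + (58 + 254)² = ((5 + 60*448) - 136624) + (58 + 254)² = ((5 + 26880) - 136624) + 312² = (26885 - 136624) + 97344 = -109739 + 97344 = -12395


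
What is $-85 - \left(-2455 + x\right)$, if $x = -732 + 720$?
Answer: $2382$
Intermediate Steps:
$x = -12$
$-85 - \left(-2455 + x\right) = -85 - -2467 = -85 + \left(12 + 2455\right) = -85 + 2467 = 2382$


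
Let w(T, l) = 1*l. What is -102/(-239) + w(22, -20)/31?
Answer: -1618/7409 ≈ -0.21838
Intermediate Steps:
w(T, l) = l
-102/(-239) + w(22, -20)/31 = -102/(-239) - 20/31 = -102*(-1/239) - 20*1/31 = 102/239 - 20/31 = -1618/7409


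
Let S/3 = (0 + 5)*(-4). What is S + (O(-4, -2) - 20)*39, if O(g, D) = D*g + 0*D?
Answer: -528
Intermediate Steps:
S = -60 (S = 3*((0 + 5)*(-4)) = 3*(5*(-4)) = 3*(-20) = -60)
O(g, D) = D*g (O(g, D) = D*g + 0 = D*g)
S + (O(-4, -2) - 20)*39 = -60 + (-2*(-4) - 20)*39 = -60 + (8 - 20)*39 = -60 - 12*39 = -60 - 468 = -528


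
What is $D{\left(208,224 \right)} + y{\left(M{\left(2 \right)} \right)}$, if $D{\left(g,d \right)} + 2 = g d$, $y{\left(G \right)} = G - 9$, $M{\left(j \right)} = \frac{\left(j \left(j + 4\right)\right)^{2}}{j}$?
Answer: $46653$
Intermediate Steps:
$M{\left(j \right)} = j \left(4 + j\right)^{2}$ ($M{\left(j \right)} = \frac{\left(j \left(4 + j\right)\right)^{2}}{j} = \frac{j^{2} \left(4 + j\right)^{2}}{j} = j \left(4 + j\right)^{2}$)
$y{\left(G \right)} = -9 + G$ ($y{\left(G \right)} = G - 9 = -9 + G$)
$D{\left(g,d \right)} = -2 + d g$ ($D{\left(g,d \right)} = -2 + g d = -2 + d g$)
$D{\left(208,224 \right)} + y{\left(M{\left(2 \right)} \right)} = \left(-2 + 224 \cdot 208\right) - \left(9 - 2 \left(4 + 2\right)^{2}\right) = \left(-2 + 46592\right) - \left(9 - 2 \cdot 6^{2}\right) = 46590 + \left(-9 + 2 \cdot 36\right) = 46590 + \left(-9 + 72\right) = 46590 + 63 = 46653$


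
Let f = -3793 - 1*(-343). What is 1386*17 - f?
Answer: 27012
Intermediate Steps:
f = -3450 (f = -3793 + 343 = -3450)
1386*17 - f = 1386*17 - 1*(-3450) = 23562 + 3450 = 27012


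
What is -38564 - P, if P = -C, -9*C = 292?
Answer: -347368/9 ≈ -38596.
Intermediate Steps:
C = -292/9 (C = -⅑*292 = -292/9 ≈ -32.444)
P = 292/9 (P = -1*(-292/9) = 292/9 ≈ 32.444)
-38564 - P = -38564 - 1*292/9 = -38564 - 292/9 = -347368/9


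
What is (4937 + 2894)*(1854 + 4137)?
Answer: 46915521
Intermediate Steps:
(4937 + 2894)*(1854 + 4137) = 7831*5991 = 46915521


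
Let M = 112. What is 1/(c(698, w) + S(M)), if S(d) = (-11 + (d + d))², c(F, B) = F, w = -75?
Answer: 1/46067 ≈ 2.1707e-5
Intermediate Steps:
S(d) = (-11 + 2*d)²
1/(c(698, w) + S(M)) = 1/(698 + (-11 + 2*112)²) = 1/(698 + (-11 + 224)²) = 1/(698 + 213²) = 1/(698 + 45369) = 1/46067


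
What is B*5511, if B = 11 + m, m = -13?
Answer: -11022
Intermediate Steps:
B = -2 (B = 11 - 13 = -2)
B*5511 = -2*5511 = -11022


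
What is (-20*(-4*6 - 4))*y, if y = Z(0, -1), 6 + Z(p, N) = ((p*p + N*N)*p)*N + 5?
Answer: -560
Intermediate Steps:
Z(p, N) = -1 + N*p*(N**2 + p**2) (Z(p, N) = -6 + (((p*p + N*N)*p)*N + 5) = -6 + (((p**2 + N**2)*p)*N + 5) = -6 + (((N**2 + p**2)*p)*N + 5) = -6 + ((p*(N**2 + p**2))*N + 5) = -6 + (N*p*(N**2 + p**2) + 5) = -6 + (5 + N*p*(N**2 + p**2)) = -1 + N*p*(N**2 + p**2))
y = -1 (y = -1 - 1*0**3 + 0*(-1)**3 = -1 - 1*0 + 0*(-1) = -1 + 0 + 0 = -1)
(-20*(-4*6 - 4))*y = -20*(-4*6 - 4)*(-1) = -20*(-24 - 4)*(-1) = -20*(-28)*(-1) = 560*(-1) = -560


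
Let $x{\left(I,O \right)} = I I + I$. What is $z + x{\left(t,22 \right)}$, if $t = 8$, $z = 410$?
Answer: $482$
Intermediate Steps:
$x{\left(I,O \right)} = I + I^{2}$ ($x{\left(I,O \right)} = I^{2} + I = I + I^{2}$)
$z + x{\left(t,22 \right)} = 410 + 8 \left(1 + 8\right) = 410 + 8 \cdot 9 = 410 + 72 = 482$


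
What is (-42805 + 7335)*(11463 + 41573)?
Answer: -1881186920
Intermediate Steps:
(-42805 + 7335)*(11463 + 41573) = -35470*53036 = -1881186920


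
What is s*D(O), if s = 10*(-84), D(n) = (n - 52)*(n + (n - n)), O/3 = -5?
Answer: -844200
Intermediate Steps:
O = -15 (O = 3*(-5) = -15)
D(n) = n*(-52 + n) (D(n) = (-52 + n)*(n + 0) = (-52 + n)*n = n*(-52 + n))
s = -840
s*D(O) = -(-12600)*(-52 - 15) = -(-12600)*(-67) = -840*1005 = -844200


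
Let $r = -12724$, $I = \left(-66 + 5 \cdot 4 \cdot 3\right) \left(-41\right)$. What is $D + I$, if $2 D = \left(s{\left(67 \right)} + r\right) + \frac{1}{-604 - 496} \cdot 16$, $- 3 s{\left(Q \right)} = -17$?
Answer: $- \frac{10086737}{1650} \approx -6113.2$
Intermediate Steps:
$s{\left(Q \right)} = \frac{17}{3}$ ($s{\left(Q \right)} = \left(- \frac{1}{3}\right) \left(-17\right) = \frac{17}{3}$)
$I = 246$ ($I = \left(-66 + 20 \cdot 3\right) \left(-41\right) = \left(-66 + 60\right) \left(-41\right) = \left(-6\right) \left(-41\right) = 246$)
$D = - \frac{10492637}{1650}$ ($D = \frac{\left(\frac{17}{3} - 12724\right) + \frac{1}{-604 - 496} \cdot 16}{2} = \frac{- \frac{38155}{3} + \frac{1}{-1100} \cdot 16}{2} = \frac{- \frac{38155}{3} - \frac{4}{275}}{2} = \frac{1}{2} \left(- \frac{10492637}{825}\right) = - \frac{10492637}{1650} \approx -6359.2$)
$D + I = - \frac{10492637}{1650} + 246 = - \frac{10086737}{1650}$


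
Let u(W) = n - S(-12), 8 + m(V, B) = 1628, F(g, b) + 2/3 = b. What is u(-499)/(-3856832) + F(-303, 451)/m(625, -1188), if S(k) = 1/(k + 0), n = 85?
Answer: 5210166527/18744203520 ≈ 0.27796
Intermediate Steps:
F(g, b) = -⅔ + b
S(k) = 1/k
m(V, B) = 1620 (m(V, B) = -8 + 1628 = 1620)
u(W) = 1021/12 (u(W) = 85 - 1/(-12) = 85 - 1*(-1/12) = 85 + 1/12 = 1021/12)
u(-499)/(-3856832) + F(-303, 451)/m(625, -1188) = (1021/12)/(-3856832) + (-⅔ + 451)/1620 = (1021/12)*(-1/3856832) + (1351/3)*(1/1620) = -1021/46281984 + 1351/4860 = 5210166527/18744203520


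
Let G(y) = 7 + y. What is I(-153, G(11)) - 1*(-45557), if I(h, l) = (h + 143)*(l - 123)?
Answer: 46607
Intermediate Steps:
I(h, l) = (-123 + l)*(143 + h) (I(h, l) = (143 + h)*(-123 + l) = (-123 + l)*(143 + h))
I(-153, G(11)) - 1*(-45557) = (-17589 - 123*(-153) + 143*(7 + 11) - 153*(7 + 11)) - 1*(-45557) = (-17589 + 18819 + 143*18 - 153*18) + 45557 = (-17589 + 18819 + 2574 - 2754) + 45557 = 1050 + 45557 = 46607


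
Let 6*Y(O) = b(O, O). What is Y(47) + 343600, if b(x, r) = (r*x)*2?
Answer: 1033009/3 ≈ 3.4434e+5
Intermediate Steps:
b(x, r) = 2*r*x
Y(O) = O²/3 (Y(O) = (2*O*O)/6 = (2*O²)/6 = O²/3)
Y(47) + 343600 = (⅓)*47² + 343600 = (⅓)*2209 + 343600 = 2209/3 + 343600 = 1033009/3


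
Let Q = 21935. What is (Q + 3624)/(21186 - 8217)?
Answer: 25559/12969 ≈ 1.9708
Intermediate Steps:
(Q + 3624)/(21186 - 8217) = (21935 + 3624)/(21186 - 8217) = 25559/12969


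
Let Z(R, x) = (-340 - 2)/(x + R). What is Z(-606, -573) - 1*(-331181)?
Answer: 43384749/131 ≈ 3.3118e+5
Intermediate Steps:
Z(R, x) = -342/(R + x)
Z(-606, -573) - 1*(-331181) = -342/(-606 - 573) - 1*(-331181) = -342/(-1179) + 331181 = -342*(-1/1179) + 331181 = 38/131 + 331181 = 43384749/131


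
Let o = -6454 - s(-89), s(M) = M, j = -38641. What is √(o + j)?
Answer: I*√45006 ≈ 212.15*I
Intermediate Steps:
o = -6365 (o = -6454 - 1*(-89) = -6454 + 89 = -6365)
√(o + j) = √(-6365 - 38641) = √(-45006) = I*√45006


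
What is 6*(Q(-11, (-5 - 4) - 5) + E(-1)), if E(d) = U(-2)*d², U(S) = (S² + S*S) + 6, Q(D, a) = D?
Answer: 18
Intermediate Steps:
U(S) = 6 + 2*S² (U(S) = (S² + S²) + 6 = 2*S² + 6 = 6 + 2*S²)
E(d) = 14*d² (E(d) = (6 + 2*(-2)²)*d² = (6 + 2*4)*d² = (6 + 8)*d² = 14*d²)
6*(Q(-11, (-5 - 4) - 5) + E(-1)) = 6*(-11 + 14*(-1)²) = 6*(-11 + 14*1) = 6*(-11 + 14) = 6*3 = 18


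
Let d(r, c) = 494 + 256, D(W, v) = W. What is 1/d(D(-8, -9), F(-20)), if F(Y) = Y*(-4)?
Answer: 1/750 ≈ 0.0013333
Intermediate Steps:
F(Y) = -4*Y
d(r, c) = 750
1/d(D(-8, -9), F(-20)) = 1/750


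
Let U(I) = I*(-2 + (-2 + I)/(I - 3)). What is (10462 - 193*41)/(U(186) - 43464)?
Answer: -155489/2662588 ≈ -0.058398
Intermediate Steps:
U(I) = I*(-2 + (-2 + I)/(-3 + I))
(10462 - 193*41)/(U(186) - 43464) = (10462 - 193*41)/(186*(4 - 1*186)/(-3 + 186) - 43464) = (10462 - 7913)/(186*(4 - 186)/183 - 43464) = 2549/(186*(1/183)*(-182) - 43464) = 2549/(-11284/61 - 43464) = 2549/(-2662588/61) = 2549*(-61/2662588) = -155489/2662588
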